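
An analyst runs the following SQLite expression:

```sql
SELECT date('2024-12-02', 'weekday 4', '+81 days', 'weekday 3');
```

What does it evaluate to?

2025-02-26

`weekday 4` advances to the next Thursday; 2024-12-02 is a Monday, so it moves forward to 2024-12-05.
Applying '+81 days' to 2024-12-05: counting 81 days forward gives 2025-02-24.
`weekday 3` advances to the next Wednesday; 2025-02-24 is a Monday, so it moves forward to 2025-02-26.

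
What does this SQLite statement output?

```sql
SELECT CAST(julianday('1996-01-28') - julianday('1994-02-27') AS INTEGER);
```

1 day remains in February 1994 after the 27th (28 − 27).
Full months from March 1994 through December 1995 contribute their day counts.
Then 28 days into January 1996.
Total: 1 + 31 + 30 + 31 + 30 + 31 + 31 + 30 + 31 + 30 + 31 + 31 + 28 + 31 + 30 + 31 + 30 + 31 + 31 + 30 + 31 + 30 + 31 + 28 = 700.

700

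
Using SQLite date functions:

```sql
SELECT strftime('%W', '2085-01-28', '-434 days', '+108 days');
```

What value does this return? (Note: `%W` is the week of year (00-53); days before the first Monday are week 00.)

First apply '-434 days', '+108 days': 2085-01-28 → 2084-03-08.
2084-03-08 is a Wednesday. SQLite's %W counts Mondays since the year started; the result is 10.

10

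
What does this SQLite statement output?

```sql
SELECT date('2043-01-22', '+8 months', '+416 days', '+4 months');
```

Adding +8 months to 2043-01-22 gives 2043-09-22.
Applying '+416 days' to 2043-09-22: counting 416 days forward gives 2044-11-11.
Adding +4 months to 2044-11-11 gives 2045-03-11.

2045-03-11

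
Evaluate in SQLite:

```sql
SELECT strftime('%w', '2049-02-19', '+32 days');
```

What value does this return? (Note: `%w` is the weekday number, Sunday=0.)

2

First apply '+32 days': 2049-02-19 → 2049-03-23.
2049-03-23 is a Tuesday; with Sunday=0 that is 2.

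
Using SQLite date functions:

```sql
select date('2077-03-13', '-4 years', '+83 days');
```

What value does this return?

2073-06-04

Adding -4 years to 2077-03-13 gives 2073-03-13.
Applying '+83 days' to 2073-03-13: counting 83 days forward gives 2073-06-04.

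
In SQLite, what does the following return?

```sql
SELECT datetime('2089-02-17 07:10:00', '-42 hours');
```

-42 hours from 2089-02-17 07:10:00 is 2089-02-15 13:10:00 (crosses midnight).

2089-02-15 13:10:00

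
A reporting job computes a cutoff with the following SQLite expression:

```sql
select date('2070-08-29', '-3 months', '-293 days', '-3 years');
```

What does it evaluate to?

Adding -3 months to 2070-08-29 gives 2070-05-29.
Applying '-293 days' to 2070-05-29: counting 293 days back gives 2069-08-09.
Adding -3 years to 2069-08-09 gives 2066-08-09.

2066-08-09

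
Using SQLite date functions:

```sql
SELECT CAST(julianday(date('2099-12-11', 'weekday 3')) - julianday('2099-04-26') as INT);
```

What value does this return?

234

`weekday 3` advances to the next Wednesday; 2099-12-11 is a Friday, so it moves forward to 2099-12-16.
4 days remain in April 2099 after the 26th (30 − 26).
Full months from May 2099 through November 2099 contribute their day counts.
Then 16 days into December 2099.
Total: 4 + 31 + 30 + 31 + 31 + 30 + 31 + 30 + 16 = 234.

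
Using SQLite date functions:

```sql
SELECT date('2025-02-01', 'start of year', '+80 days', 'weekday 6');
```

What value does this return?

2025-03-22

`start of year` rewinds 2025-02-01 to 2025-01-01.
Applying '+80 days' to 2025-01-01: counting 80 days forward gives 2025-03-22.
`weekday 6` advances to the next Saturday; 2025-03-22 is already a Saturday, so it stays at 2025-03-22.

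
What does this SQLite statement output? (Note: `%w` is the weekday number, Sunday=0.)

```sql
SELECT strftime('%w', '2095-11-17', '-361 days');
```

First apply '-361 days': 2095-11-17 → 2094-11-21.
2094-11-21 is a Sunday; with Sunday=0 that is 0.

0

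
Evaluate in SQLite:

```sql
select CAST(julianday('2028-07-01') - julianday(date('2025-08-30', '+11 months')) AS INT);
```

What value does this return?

702

Adding +11 months to 2025-08-30 gives 2026-07-30.
1 day remains in July 2026 after the 30th (31 − 30).
Full months from August 2026 through June 2028 contribute their day counts.
Then 1 day into July 2028.
Total: 1 + 31 + 30 + 31 + 30 + 31 + 31 + 28 + 31 + 30 + 31 + 30 + 31 + 31 + 30 + 31 + 30 + 31 + 31 + 29 + 31 + 30 + 31 + 30 + 1 = 702.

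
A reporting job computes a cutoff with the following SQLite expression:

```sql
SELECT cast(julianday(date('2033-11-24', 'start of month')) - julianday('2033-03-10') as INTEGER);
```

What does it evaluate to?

`start of month` rewinds 2033-11-24 to 2033-11-01.
21 days remain in March 2033 after the 10th (31 − 10).
Full months from April 2033 through October 2033 contribute their day counts.
Then 1 day into November 2033.
Total: 21 + 30 + 31 + 30 + 31 + 31 + 30 + 31 + 1 = 236.

236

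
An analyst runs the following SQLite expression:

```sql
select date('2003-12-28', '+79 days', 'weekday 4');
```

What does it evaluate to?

2004-03-18

Applying '+79 days' to 2003-12-28: counting 79 days forward gives 2004-03-16.
`weekday 4` advances to the next Thursday; 2004-03-16 is a Tuesday, so it moves forward to 2004-03-18.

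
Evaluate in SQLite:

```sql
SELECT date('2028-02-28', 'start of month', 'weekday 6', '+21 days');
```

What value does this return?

2028-02-26

`start of month` rewinds 2028-02-28 to 2028-02-01.
`weekday 6` advances to the next Saturday; 2028-02-01 is a Tuesday, so it moves forward to 2028-02-05.
Advancing 21 more days within February lands on 2028-02-26.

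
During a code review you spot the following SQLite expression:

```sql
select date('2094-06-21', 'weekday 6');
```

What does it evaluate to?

2094-06-26

`weekday 6` advances to the next Saturday; 2094-06-21 is a Monday, so it moves forward to 2094-06-26.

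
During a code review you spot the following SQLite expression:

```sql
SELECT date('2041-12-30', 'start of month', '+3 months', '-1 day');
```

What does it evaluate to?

`start of month` rewinds 2041-12-30 to 2041-12-01.
Adding +3 months to 2041-12-01 gives 2042-03-01.
Going back 1 day from 2042-03-01 reaches 2042-02-28 (last day of February, 28 days).

2042-02-28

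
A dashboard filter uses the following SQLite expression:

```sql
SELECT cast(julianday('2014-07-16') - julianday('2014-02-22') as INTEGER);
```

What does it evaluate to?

6 days remain in February 2014 after the 22nd (28 − 22).
March 2014: 31 days.
April 2014: 30 days.
May 2014: 31 days.
June 2014: 30 days.
Then 16 days into July 2014.
Total: 6 + 31 + 30 + 31 + 30 + 16 = 144.

144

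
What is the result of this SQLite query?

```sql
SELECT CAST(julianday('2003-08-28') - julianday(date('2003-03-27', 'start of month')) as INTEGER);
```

180

`start of month` rewinds 2003-03-27 to 2003-03-01.
30 days remain in March 2003 after the 1st (31 − 1).
April 2003: 30 days.
May 2003: 31 days.
June 2003: 30 days.
July 2003: 31 days.
Then 28 days into August 2003.
Total: 30 + 30 + 31 + 30 + 31 + 28 = 180.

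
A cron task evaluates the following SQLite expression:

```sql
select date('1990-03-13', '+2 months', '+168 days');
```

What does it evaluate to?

Adding +2 months to 1990-03-13 gives 1990-05-13.
Applying '+168 days' to 1990-05-13: counting 168 days forward gives 1990-10-28.

1990-10-28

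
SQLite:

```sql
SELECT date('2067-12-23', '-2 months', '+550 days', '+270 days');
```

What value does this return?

Adding -2 months to 2067-12-23 gives 2067-10-23.
Applying '+550 days' to 2067-10-23: counting 550 days forward gives 2069-04-25.
Applying '+270 days' to 2069-04-25: counting 270 days forward gives 2070-01-20.

2070-01-20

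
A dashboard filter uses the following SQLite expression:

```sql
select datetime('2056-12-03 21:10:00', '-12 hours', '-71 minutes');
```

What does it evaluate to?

-12 hours from 2056-12-03 21:10:00 is 2056-12-03 09:10:00.
71 minutes = 1h 11m; -71 minutes from 2056-12-03 09:10:00 is 2056-12-03 07:59:00.

2056-12-03 07:59:00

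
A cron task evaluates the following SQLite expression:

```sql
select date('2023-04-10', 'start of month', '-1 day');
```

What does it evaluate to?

2023-03-31

`start of month` rewinds 2023-04-10 to 2023-04-01.
Going back 1 day from 2023-04-01 reaches 2023-03-31 (last day of March, 31 days).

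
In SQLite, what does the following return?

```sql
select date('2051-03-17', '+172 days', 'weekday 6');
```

Applying '+172 days' to 2051-03-17: counting 172 days forward gives 2051-09-05.
`weekday 6` advances to the next Saturday; 2051-09-05 is a Tuesday, so it moves forward to 2051-09-09.

2051-09-09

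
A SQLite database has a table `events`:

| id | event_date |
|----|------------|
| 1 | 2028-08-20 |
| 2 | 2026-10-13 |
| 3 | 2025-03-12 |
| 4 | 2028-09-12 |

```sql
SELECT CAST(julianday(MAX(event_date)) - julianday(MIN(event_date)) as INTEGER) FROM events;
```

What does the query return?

MIN = 2025-03-12, MAX = 2028-09-12.
19 days remain in March 2025 after the 12th (31 − 12).
Full months from April 2025 through August 2028 contribute their day counts.
Then 12 days into September 2028.
Total: 19 + 30 + 31 + 30 + 31 + 31 + 30 + 31 + 30 + 31 + 31 + 28 + 31 + 30 + 31 + 30 + 31 + 31 + 30 + 31 + 30 + 31 + 31 + 28 + 31 + 30 + 31 + 30 + 31 + 31 + 30 + 31 + 30 + 31 + 31 + 29 + 31 + 30 + 31 + 30 + 31 + 31 + 12 = 1280.

1280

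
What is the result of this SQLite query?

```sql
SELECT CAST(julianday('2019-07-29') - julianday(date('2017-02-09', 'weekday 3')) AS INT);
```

894

`weekday 3` advances to the next Wednesday; 2017-02-09 is a Thursday, so it moves forward to 2017-02-15.
13 days remain in February 2017 after the 15th (28 − 15).
Full months from March 2017 through June 2019 contribute their day counts.
Then 29 days into July 2019.
Total: 13 + 31 + 30 + 31 + 30 + 31 + 31 + 30 + 31 + 30 + 31 + 31 + 28 + 31 + 30 + 31 + 30 + 31 + 31 + 30 + 31 + 30 + 31 + 31 + 28 + 31 + 30 + 31 + 30 + 29 = 894.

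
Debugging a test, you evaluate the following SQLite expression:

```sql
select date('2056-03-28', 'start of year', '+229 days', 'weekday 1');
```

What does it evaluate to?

`start of year` rewinds 2056-03-28 to 2056-01-01.
Applying '+229 days' to 2056-01-01: counting 229 days forward gives 2056-08-17.
`weekday 1` advances to the next Monday; 2056-08-17 is a Thursday, so it moves forward to 2056-08-21.

2056-08-21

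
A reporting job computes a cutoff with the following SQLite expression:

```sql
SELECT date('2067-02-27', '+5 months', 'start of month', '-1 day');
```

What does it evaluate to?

Adding +5 months to 2067-02-27 gives 2067-07-27.
`start of month` rewinds 2067-07-27 to 2067-07-01.
Going back 1 day from 2067-07-01 reaches 2067-06-30 (last day of June, 30 days).

2067-06-30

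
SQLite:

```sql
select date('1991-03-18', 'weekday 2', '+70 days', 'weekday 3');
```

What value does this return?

`weekday 2` advances to the next Tuesday; 1991-03-18 is a Monday, so it moves forward to 1991-03-19.
Applying '+70 days' to 1991-03-19: counting 70 days forward gives 1991-05-28.
`weekday 3` advances to the next Wednesday; 1991-05-28 is a Tuesday, so it moves forward to 1991-05-29.

1991-05-29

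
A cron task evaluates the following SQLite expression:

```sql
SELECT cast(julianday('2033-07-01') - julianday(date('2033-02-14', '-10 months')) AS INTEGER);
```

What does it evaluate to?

443

Adding -10 months to 2033-02-14 gives 2032-04-14.
16 days remain in April 2032 after the 14th (30 − 14).
Full months from May 2032 through June 2033 contribute their day counts.
Then 1 day into July 2033.
Total: 16 + 31 + 30 + 31 + 31 + 30 + 31 + 30 + 31 + 31 + 28 + 31 + 30 + 31 + 30 + 1 = 443.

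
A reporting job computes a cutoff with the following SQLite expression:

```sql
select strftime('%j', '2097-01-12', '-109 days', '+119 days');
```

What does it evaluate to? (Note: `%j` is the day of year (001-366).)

First apply '-109 days', '+119 days': 2097-01-12 → 2097-01-22.
Day-of-year for 2097-01-22: days since 2097-01-01 inclusive = 22, zero-padded to 022.

022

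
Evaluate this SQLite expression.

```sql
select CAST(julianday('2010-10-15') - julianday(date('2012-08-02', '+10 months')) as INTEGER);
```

-961

Adding +10 months to 2012-08-02 gives 2013-06-02.
16 days remain in October 2010 after the 15th (31 − 15).
Full months from November 2010 through May 2013 contribute their day counts.
Then 2 days into June 2013.
Total: 16 + 30 + 31 + 31 + 28 + 31 + 30 + 31 + 30 + 31 + 31 + 30 + 31 + 30 + 31 + 31 + 29 + 31 + 30 + 31 + 30 + 31 + 31 + 30 + 31 + 30 + 31 + 31 + 28 + 31 + 30 + 31 + 2 = 961.
The subtraction is earlier − later, so the result is −961 → -961.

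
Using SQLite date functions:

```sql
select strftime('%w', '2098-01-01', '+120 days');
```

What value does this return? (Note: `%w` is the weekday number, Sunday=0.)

4

First apply '+120 days': 2098-01-01 → 2098-05-01.
2098-05-01 is a Thursday; with Sunday=0 that is 4.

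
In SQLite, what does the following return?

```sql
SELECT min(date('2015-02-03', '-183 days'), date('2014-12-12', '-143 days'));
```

2014-07-22

date('2015-02-03', '-183 days') → 2014-08-04.
date('2014-12-12', '-143 days') → 2014-07-22.
Earlier of the two is 2014-07-22.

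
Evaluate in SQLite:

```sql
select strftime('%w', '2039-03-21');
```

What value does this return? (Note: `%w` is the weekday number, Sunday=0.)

2039-03-21 is a Monday; with Sunday=0 that is 1.

1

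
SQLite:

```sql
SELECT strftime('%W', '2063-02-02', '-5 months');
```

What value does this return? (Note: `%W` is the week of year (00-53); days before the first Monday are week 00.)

First apply '-5 months': 2063-02-02 → 2062-09-02.
2062-09-02 is a Saturday. SQLite's %W counts Mondays since the year started; the result is 35.

35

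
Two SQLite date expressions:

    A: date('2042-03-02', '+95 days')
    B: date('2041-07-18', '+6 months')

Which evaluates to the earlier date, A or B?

A = 2042-06-05.
B = 2042-01-18.
B is earlier.

B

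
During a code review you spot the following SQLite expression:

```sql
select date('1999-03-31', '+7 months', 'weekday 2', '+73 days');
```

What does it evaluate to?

Adding +7 months to 1999-03-31 gives 1999-10-31.
`weekday 2` advances to the next Tuesday; 1999-10-31 is a Sunday, so it moves forward to 1999-11-02.
Applying '+73 days' to 1999-11-02: counting 73 days forward gives 2000-01-14.

2000-01-14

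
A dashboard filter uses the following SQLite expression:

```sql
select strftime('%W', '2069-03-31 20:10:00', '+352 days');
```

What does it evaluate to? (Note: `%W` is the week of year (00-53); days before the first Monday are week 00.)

11

First apply '+352 days': 2069-03-31 20:10:00 → 2070-03-18 20:10:00.
2070-03-18 is a Tuesday. SQLite's %W counts Mondays since the year started; the result is 11.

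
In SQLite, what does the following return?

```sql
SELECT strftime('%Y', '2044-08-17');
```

`%Y` extracts the 4-digit year: 2044.

2044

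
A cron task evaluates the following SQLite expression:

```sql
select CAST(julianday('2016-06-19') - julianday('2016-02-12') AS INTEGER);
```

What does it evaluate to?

128

17 days remain in February 2016 after the 12th (29 − 12).
March 2016: 31 days.
April 2016: 30 days.
May 2016: 31 days.
Then 19 days into June 2016.
Total: 17 + 31 + 30 + 31 + 19 = 128.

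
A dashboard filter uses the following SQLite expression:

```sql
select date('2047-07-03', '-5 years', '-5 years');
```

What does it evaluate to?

2037-07-03

Adding -5 years to 2047-07-03 gives 2042-07-03.
Adding -5 years to 2042-07-03 gives 2037-07-03.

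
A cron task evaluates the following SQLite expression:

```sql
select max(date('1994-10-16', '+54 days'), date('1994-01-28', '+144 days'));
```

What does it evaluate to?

date('1994-10-16', '+54 days') → 1994-12-09.
date('1994-01-28', '+144 days') → 1994-06-21.
Later of the two is 1994-12-09.

1994-12-09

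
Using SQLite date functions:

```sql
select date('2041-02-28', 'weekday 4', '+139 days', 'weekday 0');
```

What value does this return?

2041-07-21

`weekday 4` advances to the next Thursday; 2041-02-28 is already a Thursday, so it stays at 2041-02-28.
Applying '+139 days' to 2041-02-28: counting 139 days forward gives 2041-07-17.
`weekday 0` advances to the next Sunday; 2041-07-17 is a Wednesday, so it moves forward to 2041-07-21.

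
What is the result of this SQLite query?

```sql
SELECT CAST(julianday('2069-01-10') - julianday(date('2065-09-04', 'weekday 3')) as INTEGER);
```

`weekday 3` advances to the next Wednesday; 2065-09-04 is a Friday, so it moves forward to 2065-09-09.
21 days remain in September 2065 after the 9th (30 − 9).
Full months from October 2065 through December 2068 contribute their day counts.
Then 10 days into January 2069.
Total: 21 + 31 + 30 + 31 + 31 + 28 + 31 + 30 + 31 + 30 + 31 + 31 + 30 + 31 + 30 + 31 + 31 + 28 + 31 + 30 + 31 + 30 + 31 + 31 + 30 + 31 + 30 + 31 + 31 + 29 + 31 + 30 + 31 + 30 + 31 + 31 + 30 + 31 + 30 + 31 + 10 = 1219.

1219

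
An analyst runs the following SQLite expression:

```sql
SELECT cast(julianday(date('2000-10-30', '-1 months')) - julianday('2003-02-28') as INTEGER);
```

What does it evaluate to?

-881

Adding -1 month to 2000-10-30 gives 2000-09-30.
0 days remain in September 2000 after the 30th (30 − 30).
Full months from October 2000 through January 2003 contribute their day counts.
Then 28 days into February 2003.
Total: 0 + 31 + 30 + 31 + 31 + 28 + 31 + 30 + 31 + 30 + 31 + 31 + 30 + 31 + 30 + 31 + 31 + 28 + 31 + 30 + 31 + 30 + 31 + 31 + 30 + 31 + 30 + 31 + 31 + 28 = 881.
The subtraction is earlier − later, so the result is −881 → -881.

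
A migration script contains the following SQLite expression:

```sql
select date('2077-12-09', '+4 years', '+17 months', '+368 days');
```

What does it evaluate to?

Adding +4 years to 2077-12-09 gives 2081-12-09.
Adding +17 months to 2081-12-09 gives 2083-05-09.
Applying '+368 days' to 2083-05-09: counting 368 days forward gives 2084-05-11.

2084-05-11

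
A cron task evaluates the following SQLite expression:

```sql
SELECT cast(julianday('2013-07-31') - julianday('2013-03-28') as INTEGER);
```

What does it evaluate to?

125

3 days remain in March 2013 after the 28th (31 − 28).
April 2013: 30 days.
May 2013: 31 days.
June 2013: 30 days.
Then 31 days into July 2013.
Total: 3 + 30 + 31 + 30 + 31 = 125.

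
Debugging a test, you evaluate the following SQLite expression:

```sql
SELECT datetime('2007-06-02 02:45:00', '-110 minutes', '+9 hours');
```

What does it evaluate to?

2007-06-02 09:55:00

110 minutes = 1h 50m; -110 minutes from 2007-06-02 02:45:00 is 2007-06-02 00:55:00.
+9 hours from 2007-06-02 00:55:00 is 2007-06-02 09:55:00.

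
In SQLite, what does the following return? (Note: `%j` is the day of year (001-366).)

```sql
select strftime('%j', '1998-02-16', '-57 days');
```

First apply '-57 days': 1998-02-16 → 1997-12-21.
Day-of-year for 1997-12-21: days since 1997-01-01 inclusive = 355, zero-padded to 355.

355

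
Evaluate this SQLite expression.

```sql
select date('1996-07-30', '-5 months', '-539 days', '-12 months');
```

1993-09-09

Adding -5 months to 1996-07-30 targets 1996-02-30. February 1996 has only 29 days, so SQLite normalizes the 1-day overflow forward to 1996-03-01.
Applying '-539 days' to 1996-03-01: counting 539 days back gives 1994-09-09.
Adding -12 months to 1994-09-09 gives 1993-09-09.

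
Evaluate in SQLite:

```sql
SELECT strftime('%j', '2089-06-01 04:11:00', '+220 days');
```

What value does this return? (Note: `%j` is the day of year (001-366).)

First apply '+220 days': 2089-06-01 04:11:00 → 2090-01-07 04:11:00.
Day-of-year for 2090-01-07: days since 2090-01-01 inclusive = 7, zero-padded to 007.

007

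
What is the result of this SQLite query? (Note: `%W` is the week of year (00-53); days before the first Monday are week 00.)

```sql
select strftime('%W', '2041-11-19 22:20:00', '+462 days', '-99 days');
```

First apply '+462 days', '-99 days': 2041-11-19 22:20:00 → 2042-11-17 22:20:00.
2042-11-17 is a Monday. SQLite's %W counts Mondays since the year started; the result is 46.

46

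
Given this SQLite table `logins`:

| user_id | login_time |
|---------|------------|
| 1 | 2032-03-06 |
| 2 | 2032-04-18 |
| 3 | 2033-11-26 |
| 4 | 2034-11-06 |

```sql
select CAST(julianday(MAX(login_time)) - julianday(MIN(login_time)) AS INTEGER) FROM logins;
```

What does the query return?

975

MIN = 2032-03-06, MAX = 2034-11-06.
25 days remain in March 2032 after the 6th (31 − 6).
Full months from April 2032 through October 2034 contribute their day counts.
Then 6 days into November 2034.
Total: 25 + 30 + 31 + 30 + 31 + 31 + 30 + 31 + 30 + 31 + 31 + 28 + 31 + 30 + 31 + 30 + 31 + 31 + 30 + 31 + 30 + 31 + 31 + 28 + 31 + 30 + 31 + 30 + 31 + 31 + 30 + 31 + 6 = 975.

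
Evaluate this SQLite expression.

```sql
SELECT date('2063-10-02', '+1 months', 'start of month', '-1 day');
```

2063-10-31

Adding +1 month to 2063-10-02 gives 2063-11-02.
`start of month` rewinds 2063-11-02 to 2063-11-01.
Going back 1 day from 2063-11-01 reaches 2063-10-31 (last day of October, 31 days).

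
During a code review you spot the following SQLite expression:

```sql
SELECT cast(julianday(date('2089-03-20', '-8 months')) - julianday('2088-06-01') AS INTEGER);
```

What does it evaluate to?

Adding -8 months to 2089-03-20 gives 2088-07-20.
29 days remain in June 2088 after the 1st (30 − 1).
Then 20 days into July 2088.
Total: 29 + 20 = 49.

49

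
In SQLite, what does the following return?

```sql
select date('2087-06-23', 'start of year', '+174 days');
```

2087-06-24

`start of year` rewinds 2087-06-23 to 2087-01-01.
Applying '+174 days' to 2087-01-01: counting 174 days forward gives 2087-06-24.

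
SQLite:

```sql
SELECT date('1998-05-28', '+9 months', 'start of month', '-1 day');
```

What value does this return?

1999-01-31

Adding +9 months to 1998-05-28 gives 1999-02-28.
`start of month` rewinds 1999-02-28 to 1999-02-01.
Going back 1 day from 1999-02-01 reaches 1999-01-31 (last day of January, 31 days).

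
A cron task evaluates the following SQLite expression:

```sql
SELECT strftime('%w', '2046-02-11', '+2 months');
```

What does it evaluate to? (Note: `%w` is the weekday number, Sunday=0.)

3

First apply '+2 months': 2046-02-11 → 2046-04-11.
2046-04-11 is a Wednesday; with Sunday=0 that is 3.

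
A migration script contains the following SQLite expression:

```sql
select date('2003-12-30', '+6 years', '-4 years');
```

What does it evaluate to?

2005-12-30

Adding +6 years to 2003-12-30 gives 2009-12-30.
Adding -4 years to 2009-12-30 gives 2005-12-30.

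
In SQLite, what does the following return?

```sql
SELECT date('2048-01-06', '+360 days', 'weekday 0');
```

2049-01-03

Applying '+360 days' to 2048-01-06: counting 360 days forward gives 2048-12-31.
`weekday 0` advances to the next Sunday; 2048-12-31 is a Thursday, so it moves forward to 2049-01-03.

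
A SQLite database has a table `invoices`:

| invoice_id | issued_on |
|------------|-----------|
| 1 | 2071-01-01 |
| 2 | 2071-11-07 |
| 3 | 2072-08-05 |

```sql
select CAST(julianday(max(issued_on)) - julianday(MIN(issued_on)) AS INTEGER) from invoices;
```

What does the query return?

582

MIN = 2071-01-01, MAX = 2072-08-05.
30 days remain in January 2071 after the 1st (31 − 1).
Full months from February 2071 through July 2072 contribute their day counts.
Then 5 days into August 2072.
Total: 30 + 28 + 31 + 30 + 31 + 30 + 31 + 31 + 30 + 31 + 30 + 31 + 31 + 29 + 31 + 30 + 31 + 30 + 31 + 5 = 582.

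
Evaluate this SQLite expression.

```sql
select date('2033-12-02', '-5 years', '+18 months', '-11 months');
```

Adding -5 years to 2033-12-02 gives 2028-12-02.
Adding +18 months to 2028-12-02 gives 2030-06-02.
Adding -11 months to 2030-06-02 gives 2029-07-02.

2029-07-02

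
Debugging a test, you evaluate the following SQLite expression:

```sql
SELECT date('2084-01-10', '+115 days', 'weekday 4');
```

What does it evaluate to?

2084-05-04

Applying '+115 days' to 2084-01-10: counting 115 days forward gives 2084-05-04.
`weekday 4` advances to the next Thursday; 2084-05-04 is already a Thursday, so it stays at 2084-05-04.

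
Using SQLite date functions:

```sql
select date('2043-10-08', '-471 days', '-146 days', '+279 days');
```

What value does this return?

2042-11-04

Applying '-471 days' to 2043-10-08: counting 471 days back gives 2042-06-24.
Applying '-146 days' to 2042-06-24: counting 146 days back gives 2042-01-29.
Applying '+279 days' to 2042-01-29: counting 279 days forward gives 2042-11-04.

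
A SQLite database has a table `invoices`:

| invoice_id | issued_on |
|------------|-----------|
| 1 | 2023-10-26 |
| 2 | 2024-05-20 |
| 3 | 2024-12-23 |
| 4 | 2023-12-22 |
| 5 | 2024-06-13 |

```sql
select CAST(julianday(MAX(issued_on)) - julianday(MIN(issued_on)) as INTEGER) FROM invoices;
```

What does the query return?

424

MIN = 2023-10-26, MAX = 2024-12-23.
5 days remain in October 2023 after the 26th (31 − 26).
Full months from November 2023 through November 2024 contribute their day counts.
Then 23 days into December 2024.
Total: 5 + 30 + 31 + 31 + 29 + 31 + 30 + 31 + 30 + 31 + 31 + 30 + 31 + 30 + 23 = 424.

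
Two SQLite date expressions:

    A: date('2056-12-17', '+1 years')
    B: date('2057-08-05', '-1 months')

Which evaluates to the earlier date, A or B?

A = 2057-12-17.
B = 2057-07-05.
B is earlier.

B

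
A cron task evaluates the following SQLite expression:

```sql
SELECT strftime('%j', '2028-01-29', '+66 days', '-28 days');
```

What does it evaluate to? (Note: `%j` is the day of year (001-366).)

067

First apply '+66 days', '-28 days': 2028-01-29 → 2028-03-07.
Day-of-year for 2028-03-07: days since 2028-01-01 inclusive = 67, zero-padded to 067.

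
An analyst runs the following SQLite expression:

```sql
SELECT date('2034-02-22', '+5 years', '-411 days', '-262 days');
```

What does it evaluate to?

Adding +5 years to 2034-02-22 gives 2039-02-22.
Applying '-411 days' to 2039-02-22: counting 411 days back gives 2038-01-07.
Applying '-262 days' to 2038-01-07: counting 262 days back gives 2037-04-20.

2037-04-20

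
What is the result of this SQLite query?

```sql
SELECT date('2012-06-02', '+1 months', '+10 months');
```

2013-05-02

Adding +1 month to 2012-06-02 gives 2012-07-02.
Adding +10 months to 2012-07-02 gives 2013-05-02.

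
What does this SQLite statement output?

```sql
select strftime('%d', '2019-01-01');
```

01

`%d` extracts the 2-digit day of month: 01.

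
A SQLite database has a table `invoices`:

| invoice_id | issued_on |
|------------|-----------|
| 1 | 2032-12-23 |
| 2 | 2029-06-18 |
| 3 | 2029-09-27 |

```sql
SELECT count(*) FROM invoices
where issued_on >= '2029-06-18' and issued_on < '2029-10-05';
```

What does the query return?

2

Rows in [2029-06-18, 2029-10-05): 2029-06-18, 2029-09-27 → 2 rows.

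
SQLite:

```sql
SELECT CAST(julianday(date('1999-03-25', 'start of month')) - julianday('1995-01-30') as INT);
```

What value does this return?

`start of month` rewinds 1999-03-25 to 1999-03-01.
1 day remains in January 1995 after the 30th (31 − 30).
Full months from February 1995 through February 1999 contribute their day counts.
Then 1 day into March 1999.
Total: 1 + 28 + 31 + 30 + 31 + 30 + 31 + 31 + 30 + 31 + 30 + 31 + 31 + 29 + 31 + 30 + 31 + 30 + 31 + 31 + 30 + 31 + 30 + 31 + 31 + 28 + 31 + 30 + 31 + 30 + 31 + 31 + 30 + 31 + 30 + 31 + 31 + 28 + 31 + 30 + 31 + 30 + 31 + 31 + 30 + 31 + 30 + 31 + 31 + 28 + 1 = 1491.

1491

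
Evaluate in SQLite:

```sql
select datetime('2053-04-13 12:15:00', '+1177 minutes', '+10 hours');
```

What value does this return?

2053-04-14 17:52:00

1177 minutes = 19h 37m; +1177 minutes from 2053-04-13 12:15:00 is 2053-04-14 07:52:00 (crosses midnight).
+10 hours from 2053-04-14 07:52:00 is 2053-04-14 17:52:00.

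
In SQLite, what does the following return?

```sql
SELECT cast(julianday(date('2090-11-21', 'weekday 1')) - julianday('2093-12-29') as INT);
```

`weekday 1` advances to the next Monday; 2090-11-21 is a Tuesday, so it moves forward to 2090-11-27.
3 days remain in November 2090 after the 27th (30 − 27).
Full months from December 2090 through November 2093 contribute their day counts.
Then 29 days into December 2093.
Total: 3 + 31 + 31 + 28 + 31 + 30 + 31 + 30 + 31 + 31 + 30 + 31 + 30 + 31 + 31 + 29 + 31 + 30 + 31 + 30 + 31 + 31 + 30 + 31 + 30 + 31 + 31 + 28 + 31 + 30 + 31 + 30 + 31 + 31 + 30 + 31 + 30 + 29 = 1128.
The subtraction is earlier − later, so the result is −1128 → -1128.

-1128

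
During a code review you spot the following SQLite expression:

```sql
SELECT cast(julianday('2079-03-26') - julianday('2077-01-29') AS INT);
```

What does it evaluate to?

786

2 days remain in January 2077 after the 29th (31 − 29).
Full months from February 2077 through February 2079 contribute their day counts.
Then 26 days into March 2079.
Total: 2 + 28 + 31 + 30 + 31 + 30 + 31 + 31 + 30 + 31 + 30 + 31 + 31 + 28 + 31 + 30 + 31 + 30 + 31 + 31 + 30 + 31 + 30 + 31 + 31 + 28 + 26 = 786.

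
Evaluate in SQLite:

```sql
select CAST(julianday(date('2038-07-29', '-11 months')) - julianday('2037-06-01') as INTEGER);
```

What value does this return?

89

Adding -11 months to 2038-07-29 gives 2037-08-29.
29 days remain in June 2037 after the 1st (30 − 1).
July 2037: 31 days.
Then 29 days into August 2037.
Total: 29 + 31 + 29 = 89.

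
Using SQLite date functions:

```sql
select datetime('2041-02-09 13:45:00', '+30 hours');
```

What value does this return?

+30 hours from 2041-02-09 13:45:00 is 2041-02-10 19:45:00 (crosses midnight).

2041-02-10 19:45:00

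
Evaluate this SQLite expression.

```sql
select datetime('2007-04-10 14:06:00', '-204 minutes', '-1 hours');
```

204 minutes = 3h 24m; -204 minutes from 2007-04-10 14:06:00 is 2007-04-10 10:42:00.
-1 hours from 2007-04-10 10:42:00 is 2007-04-10 09:42:00.

2007-04-10 09:42:00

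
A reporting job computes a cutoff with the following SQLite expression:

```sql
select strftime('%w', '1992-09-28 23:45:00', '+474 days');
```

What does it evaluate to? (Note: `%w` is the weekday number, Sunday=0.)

6

First apply '+474 days': 1992-09-28 23:45:00 → 1994-01-15 23:45:00.
1994-01-15 is a Saturday; with Sunday=0 that is 6.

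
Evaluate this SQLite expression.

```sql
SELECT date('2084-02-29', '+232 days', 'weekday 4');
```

2084-10-19

Applying '+232 days' to 2084-02-29: counting 232 days forward gives 2084-10-18.
`weekday 4` advances to the next Thursday; 2084-10-18 is a Wednesday, so it moves forward to 2084-10-19.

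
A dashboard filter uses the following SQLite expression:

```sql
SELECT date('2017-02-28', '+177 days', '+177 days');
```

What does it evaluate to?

2018-02-17

Applying '+177 days' to 2017-02-28: counting 177 days forward gives 2017-08-24.
Applying '+177 days' to 2017-08-24: counting 177 days forward gives 2018-02-17.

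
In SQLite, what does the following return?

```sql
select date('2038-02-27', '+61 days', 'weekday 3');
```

Applying '+61 days' to 2038-02-27: counting 61 days forward gives 2038-04-29.
`weekday 3` advances to the next Wednesday; 2038-04-29 is a Thursday, so it moves forward to 2038-05-05.

2038-05-05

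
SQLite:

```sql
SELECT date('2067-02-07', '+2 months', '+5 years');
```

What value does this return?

2072-04-07

Adding +2 months to 2067-02-07 gives 2067-04-07.
Adding +5 years to 2067-04-07 gives 2072-04-07.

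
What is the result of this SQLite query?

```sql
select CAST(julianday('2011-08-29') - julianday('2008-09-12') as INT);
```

18 days remain in September 2008 after the 12th (30 − 12).
Full months from October 2008 through July 2011 contribute their day counts.
Then 29 days into August 2011.
Total: 18 + 31 + 30 + 31 + 31 + 28 + 31 + 30 + 31 + 30 + 31 + 31 + 30 + 31 + 30 + 31 + 31 + 28 + 31 + 30 + 31 + 30 + 31 + 31 + 30 + 31 + 30 + 31 + 31 + 28 + 31 + 30 + 31 + 30 + 31 + 29 = 1081.

1081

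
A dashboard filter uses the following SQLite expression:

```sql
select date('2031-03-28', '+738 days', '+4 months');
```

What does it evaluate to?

2033-08-04

Applying '+738 days' to 2031-03-28: counting 738 days forward gives 2033-04-04.
Adding +4 months to 2033-04-04 gives 2033-08-04.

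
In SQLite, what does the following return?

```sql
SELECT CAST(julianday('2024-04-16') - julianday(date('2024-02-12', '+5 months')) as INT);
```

-87

Adding +5 months to 2024-02-12 gives 2024-07-12.
14 days remain in April 2024 after the 16th (30 − 16).
May 2024: 31 days.
June 2024: 30 days.
Then 12 days into July 2024.
Total: 14 + 31 + 30 + 12 = 87.
The subtraction is earlier − later, so the result is −87 → -87.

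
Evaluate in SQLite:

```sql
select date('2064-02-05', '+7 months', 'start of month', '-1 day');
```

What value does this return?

Adding +7 months to 2064-02-05 gives 2064-09-05.
`start of month` rewinds 2064-09-05 to 2064-09-01.
Going back 1 day from 2064-09-01 reaches 2064-08-31 (last day of August, 31 days).

2064-08-31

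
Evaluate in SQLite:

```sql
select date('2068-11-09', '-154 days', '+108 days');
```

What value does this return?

Applying '-154 days' to 2068-11-09: counting 154 days back gives 2068-06-08.
Applying '+108 days' to 2068-06-08: counting 108 days forward gives 2068-09-24.

2068-09-24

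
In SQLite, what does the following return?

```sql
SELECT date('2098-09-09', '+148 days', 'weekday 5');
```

Applying '+148 days' to 2098-09-09: counting 148 days forward gives 2099-02-04.
`weekday 5` advances to the next Friday; 2099-02-04 is a Wednesday, so it moves forward to 2099-02-06.

2099-02-06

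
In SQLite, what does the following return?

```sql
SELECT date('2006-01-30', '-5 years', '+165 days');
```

Adding -5 years to 2006-01-30 gives 2001-01-30.
Applying '+165 days' to 2001-01-30: counting 165 days forward gives 2001-07-14.

2001-07-14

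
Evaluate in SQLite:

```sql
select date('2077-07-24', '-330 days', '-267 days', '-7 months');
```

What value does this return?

2075-05-05

Applying '-330 days' to 2077-07-24: counting 330 days back gives 2076-08-28.
Applying '-267 days' to 2076-08-28: counting 267 days back gives 2075-12-05.
Adding -7 months to 2075-12-05 gives 2075-05-05.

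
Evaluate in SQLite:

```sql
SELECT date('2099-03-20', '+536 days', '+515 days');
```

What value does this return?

2102-02-04

Applying '+536 days' to 2099-03-20: counting 536 days forward gives 2100-09-07.
Applying '+515 days' to 2100-09-07: counting 515 days forward gives 2102-02-04.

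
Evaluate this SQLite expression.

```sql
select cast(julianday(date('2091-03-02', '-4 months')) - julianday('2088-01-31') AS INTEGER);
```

Adding -4 months to 2091-03-02 gives 2090-11-02.
0 days remain in January 2088 after the 31st (31 − 31).
Full months from February 2088 through October 2090 contribute their day counts.
Then 2 days into November 2090.
Total: 0 + 29 + 31 + 30 + 31 + 30 + 31 + 31 + 30 + 31 + 30 + 31 + 31 + 28 + 31 + 30 + 31 + 30 + 31 + 31 + 30 + 31 + 30 + 31 + 31 + 28 + 31 + 30 + 31 + 30 + 31 + 31 + 30 + 31 + 2 = 1006.

1006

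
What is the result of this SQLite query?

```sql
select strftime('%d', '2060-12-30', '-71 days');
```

20

First apply '-71 days': 2060-12-30 → 2060-10-20.
`%d` extracts the 2-digit day of month: 20.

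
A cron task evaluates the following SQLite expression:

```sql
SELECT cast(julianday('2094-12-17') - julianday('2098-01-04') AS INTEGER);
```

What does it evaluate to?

14 days remain in December 2094 after the 17th (31 − 17).
Full months from January 2095 through December 2097 contribute their day counts.
Then 4 days into January 2098.
Total: 14 + 31 + 28 + 31 + 30 + 31 + 30 + 31 + 31 + 30 + 31 + 30 + 31 + 31 + 29 + 31 + 30 + 31 + 30 + 31 + 31 + 30 + 31 + 30 + 31 + 31 + 28 + 31 + 30 + 31 + 30 + 31 + 31 + 30 + 31 + 30 + 31 + 4 = 1114.
The subtraction is earlier − later, so the result is −1114 → -1114.

-1114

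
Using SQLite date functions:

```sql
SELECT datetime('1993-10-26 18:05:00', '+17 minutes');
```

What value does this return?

+17 minutes from 1993-10-26 18:05:00 is 1993-10-26 18:22:00.

1993-10-26 18:22:00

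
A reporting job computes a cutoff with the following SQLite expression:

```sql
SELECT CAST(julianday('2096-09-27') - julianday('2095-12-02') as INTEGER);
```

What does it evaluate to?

300

29 days remain in December 2095 after the 2nd (31 − 2).
Full months from January 2096 through August 2096 contribute their day counts.
Then 27 days into September 2096.
Total: 29 + 31 + 29 + 31 + 30 + 31 + 30 + 31 + 31 + 27 = 300.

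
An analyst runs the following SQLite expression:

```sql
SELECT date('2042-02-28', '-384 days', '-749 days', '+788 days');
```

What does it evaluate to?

Applying '-384 days' to 2042-02-28: counting 384 days back gives 2041-02-09.
Applying '-749 days' to 2041-02-09: counting 749 days back gives 2039-01-22.
Applying '+788 days' to 2039-01-22: counting 788 days forward gives 2041-03-20.

2041-03-20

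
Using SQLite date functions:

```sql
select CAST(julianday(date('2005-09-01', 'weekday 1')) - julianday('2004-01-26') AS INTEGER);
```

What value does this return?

`weekday 1` advances to the next Monday; 2005-09-01 is a Thursday, so it moves forward to 2005-09-05.
5 days remain in January 2004 after the 26th (31 − 26).
Full months from February 2004 through August 2005 contribute their day counts.
Then 5 days into September 2005.
Total: 5 + 29 + 31 + 30 + 31 + 30 + 31 + 31 + 30 + 31 + 30 + 31 + 31 + 28 + 31 + 30 + 31 + 30 + 31 + 31 + 5 = 588.

588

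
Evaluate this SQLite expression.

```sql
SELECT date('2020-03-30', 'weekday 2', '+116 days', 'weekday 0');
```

2020-07-26

`weekday 2` advances to the next Tuesday; 2020-03-30 is a Monday, so it moves forward to 2020-03-31.
Applying '+116 days' to 2020-03-31: counting 116 days forward gives 2020-07-25.
`weekday 0` advances to the next Sunday; 2020-07-25 is a Saturday, so it moves forward to 2020-07-26.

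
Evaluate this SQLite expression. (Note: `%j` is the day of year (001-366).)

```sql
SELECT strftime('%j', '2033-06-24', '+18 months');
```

First apply '+18 months': 2033-06-24 → 2034-12-24.
Day-of-year for 2034-12-24: days since 2034-01-01 inclusive = 358, zero-padded to 358.

358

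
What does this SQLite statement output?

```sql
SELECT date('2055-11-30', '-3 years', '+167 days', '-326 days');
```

Adding -3 years to 2055-11-30 gives 2052-11-30.
Applying '+167 days' to 2052-11-30: counting 167 days forward gives 2053-05-16.
Applying '-326 days' to 2053-05-16: counting 326 days back gives 2052-06-24.

2052-06-24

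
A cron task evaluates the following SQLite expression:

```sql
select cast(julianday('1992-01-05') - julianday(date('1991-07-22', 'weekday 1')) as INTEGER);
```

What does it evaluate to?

167

`weekday 1` advances to the next Monday; 1991-07-22 is already a Monday, so it stays at 1991-07-22.
9 days remain in July 1991 after the 22nd (31 − 22).
August 1991: 31 days.
September 1991: 30 days.
October 1991: 31 days.
November 1991: 30 days.
December 1991: 31 days.
Then 5 days into January 1992.
Total: 9 + 31 + 30 + 31 + 30 + 31 + 5 = 167.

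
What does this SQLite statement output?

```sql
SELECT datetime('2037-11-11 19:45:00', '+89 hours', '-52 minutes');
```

2037-11-15 11:53:00

+89 hours from 2037-11-11 19:45:00 is 2037-11-15 12:45:00 (crosses midnight).
-52 minutes from 2037-11-15 12:45:00 is 2037-11-15 11:53:00.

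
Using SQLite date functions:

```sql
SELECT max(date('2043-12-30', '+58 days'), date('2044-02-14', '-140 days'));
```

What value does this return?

2044-02-26

date('2043-12-30', '+58 days') → 2044-02-26.
date('2044-02-14', '-140 days') → 2043-09-27.
Later of the two is 2044-02-26.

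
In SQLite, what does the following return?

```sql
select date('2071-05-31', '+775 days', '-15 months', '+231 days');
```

2072-12-01

Applying '+775 days' to 2071-05-31: counting 775 days forward gives 2073-07-14.
Adding -15 months to 2073-07-14 gives 2072-04-14.
Applying '+231 days' to 2072-04-14: counting 231 days forward gives 2072-12-01.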